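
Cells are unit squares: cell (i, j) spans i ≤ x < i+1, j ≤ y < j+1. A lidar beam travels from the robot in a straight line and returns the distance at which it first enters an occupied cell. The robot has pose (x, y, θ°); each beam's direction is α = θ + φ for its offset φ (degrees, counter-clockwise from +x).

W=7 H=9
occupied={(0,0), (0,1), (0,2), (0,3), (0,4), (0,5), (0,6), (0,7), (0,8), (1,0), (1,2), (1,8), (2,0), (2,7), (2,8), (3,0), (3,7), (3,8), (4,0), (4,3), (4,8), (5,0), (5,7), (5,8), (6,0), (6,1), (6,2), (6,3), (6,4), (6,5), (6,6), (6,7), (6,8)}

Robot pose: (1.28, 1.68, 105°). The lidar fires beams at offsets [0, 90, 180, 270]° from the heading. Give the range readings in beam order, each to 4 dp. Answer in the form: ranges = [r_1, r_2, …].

beam 1: φ=0°, α=105°
  dir = (cos 105°, sin 105°) = (-0.2588, 0.9659); from cell (1,1)
  next x-line at t=1.0818, next y-line at t=0.3313; Δt_x=3.8637, Δt_y=1.0353
    y: enter (1,2) at t=0.3313 ← occupied
  → r_1 = 0.3313
beam 2: φ=90°, α=195°
  dir = (cos 195°, sin 195°) = (-0.9659, -0.2588); from cell (1,1)
  next x-line at t=0.2899, next y-line at t=2.6273; Δt_x=1.0353, Δt_y=3.8637
    x: enter (0,1) at t=0.2899 ← occupied
  → r_2 = 0.2899
beam 3: φ=180°, α=285°
  dir = (cos 285°, sin 285°) = (0.2588, -0.9659); from cell (1,1)
  next x-line at t=2.7819, next y-line at t=0.7040; Δt_x=3.8637, Δt_y=1.0353
    y: enter (1,0) at t=0.7040 ← occupied
  → r_3 = 0.7040
beam 4: φ=270°, α=15°
  dir = (cos 15°, sin 15°) = (0.9659, 0.2588); from cell (1,1)
  next x-line at t=0.7454, next y-line at t=1.2364; Δt_x=1.0353, Δt_y=3.8637
    x: enter (2,1) at t=0.7454
    y: enter (2,2) at t=1.2364
    x: enter (3,2) at t=1.7807
    x: enter (4,2) at t=2.8160
    x: enter (5,2) at t=3.8512
    x: enter (6,2) at t=4.8865 ← occupied
  → r_4 = 4.8865

ranges = [0.3313, 0.2899, 0.7040, 4.8865]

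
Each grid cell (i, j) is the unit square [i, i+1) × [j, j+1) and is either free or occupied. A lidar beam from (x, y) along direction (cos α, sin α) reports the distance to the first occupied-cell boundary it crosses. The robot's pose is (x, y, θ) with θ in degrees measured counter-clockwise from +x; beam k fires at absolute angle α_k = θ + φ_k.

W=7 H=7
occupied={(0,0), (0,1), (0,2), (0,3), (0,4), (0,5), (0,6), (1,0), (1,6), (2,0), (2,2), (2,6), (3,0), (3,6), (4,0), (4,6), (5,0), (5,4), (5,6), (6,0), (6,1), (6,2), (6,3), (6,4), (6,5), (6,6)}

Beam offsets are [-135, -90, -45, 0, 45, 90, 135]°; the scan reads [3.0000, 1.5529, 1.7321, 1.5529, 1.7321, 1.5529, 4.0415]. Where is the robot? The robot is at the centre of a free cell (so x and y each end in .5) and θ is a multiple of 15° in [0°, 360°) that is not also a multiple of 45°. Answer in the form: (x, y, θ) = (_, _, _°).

(x, y, θ) = (2.5, 4.5, 165°)

The pose lattice has 23·16 = 368 candidates. Test each by forward raycasting.
  (2.5, 1.5, 195°): beam 1 = 0.5774 ≠ 3.0000 ✗
  (4.5, 5.5, 345°): beam 1 = 4.0415 ≠ 3.0000 ✗
  (4.5, 3.5, 165°): beam 1 = 1.0000 ≠ 3.0000 ✗
  …
  (2.5, 4.5, 165°): r_1=3.0000, r_2=1.5529, r_3=1.7321, r_4=1.5529, r_5=1.7321, r_6=1.5529, r_7=4.0415 — all match ✓
Only this pose fits every beam.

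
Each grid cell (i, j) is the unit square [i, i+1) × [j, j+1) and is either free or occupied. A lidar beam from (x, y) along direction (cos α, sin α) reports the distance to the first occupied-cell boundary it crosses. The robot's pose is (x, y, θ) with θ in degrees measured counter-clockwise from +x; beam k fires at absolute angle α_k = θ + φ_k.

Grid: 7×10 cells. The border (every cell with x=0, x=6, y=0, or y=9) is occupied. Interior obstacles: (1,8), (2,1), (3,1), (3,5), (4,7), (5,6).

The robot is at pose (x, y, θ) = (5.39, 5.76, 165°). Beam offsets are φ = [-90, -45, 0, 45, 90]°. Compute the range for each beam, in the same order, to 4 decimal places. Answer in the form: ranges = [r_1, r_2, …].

ranges = [0.2485, 0.2771, 4.5449, 5.0691, 4.9279]

beam 1: φ=-90°, α=75°
  dir = (cos 75°, sin 75°) = (0.2588, 0.9659); from cell (5,5)
  next x-line at t=2.3569, next y-line at t=0.2485; Δt_x=3.8637, Δt_y=1.0353
    y: enter (5,6) at t=0.2485 ← occupied
  → r_1 = 0.2485
beam 2: φ=-45°, α=120°
  dir = (cos 120°, sin 120°) = (-0.5000, 0.8660); from cell (5,5)
  next x-line at t=0.7800, next y-line at t=0.2771; Δt_x=2.0000, Δt_y=1.1547
    y: enter (5,6) at t=0.2771 ← occupied
  → r_2 = 0.2771
beam 3: φ=0°, α=165°
  dir = (cos 165°, sin 165°) = (-0.9659, 0.2588); from cell (5,5)
  next x-line at t=0.4038, next y-line at t=0.9273; Δt_x=1.0353, Δt_y=3.8637
    x: enter (4,5) at t=0.4038
    y: enter (4,6) at t=0.9273
    x: enter (3,6) at t=1.4390
    x: enter (2,6) at t=2.4743
    x: enter (1,6) at t=3.5096
    x: enter (0,6) at t=4.5449 ← occupied
  → r_3 = 4.5449
beam 4: φ=45°, α=210°
  dir = (cos 210°, sin 210°) = (-0.8660, -0.5000); from cell (5,5)
  next x-line at t=0.4503, next y-line at t=1.5200; Δt_x=1.1547, Δt_y=2.0000
    x: enter (4,5) at t=0.4503
    y: enter (4,4) at t=1.5200
    x: enter (3,4) at t=1.6050
    x: enter (2,4) at t=2.7597
    y: enter (2,3) at t=3.5200
    x: enter (1,3) at t=3.9144
    x: enter (0,3) at t=5.0691 ← occupied
  → r_4 = 5.0691
beam 5: φ=90°, α=255°
  dir = (cos 255°, sin 255°) = (-0.2588, -0.9659); from cell (5,5)
  next x-line at t=1.5068, next y-line at t=0.7868; Δt_x=3.8637, Δt_y=1.0353
    y: enter (5,4) at t=0.7868
    x: enter (4,4) at t=1.5068
    y: enter (4,3) at t=1.8221
    y: enter (4,2) at t=2.8574
    y: enter (4,1) at t=3.8926
    y: enter (4,0) at t=4.9279 ← occupied
  → r_5 = 4.9279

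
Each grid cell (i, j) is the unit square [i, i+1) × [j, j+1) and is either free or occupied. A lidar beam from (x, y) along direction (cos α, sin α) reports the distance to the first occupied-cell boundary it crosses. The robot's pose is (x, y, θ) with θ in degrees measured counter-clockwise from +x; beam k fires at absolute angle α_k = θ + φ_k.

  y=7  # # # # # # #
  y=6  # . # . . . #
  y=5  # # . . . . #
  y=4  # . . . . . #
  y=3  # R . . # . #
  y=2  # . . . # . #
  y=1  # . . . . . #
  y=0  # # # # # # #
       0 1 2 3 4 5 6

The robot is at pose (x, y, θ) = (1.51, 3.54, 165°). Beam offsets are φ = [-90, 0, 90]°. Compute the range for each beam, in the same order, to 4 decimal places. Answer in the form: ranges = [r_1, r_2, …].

beam 1: φ=-90°, α=75°
  d=(0.2588,0.9659)  start (1,3)  tX=1.8932 tY=0.4762  stride 1/|dx|=3.8637 1/|dy|=1.0353
    cross y-line → (1,4), t=0.4762
    cross y-line → (1,5), t=1.5115 (wall)
  → r_1 = 1.5115
beam 2: φ=0°, α=165°
  d=(-0.9659,0.2588)  start (1,3)  tX=0.5280 tY=1.7773  stride 1/|dx|=1.0353 1/|dy|=3.8637
    cross x-line → (0,3), t=0.5280 (wall)
  → r_2 = 0.5280
beam 3: φ=90°, α=255°
  d=(-0.2588,-0.9659)  start (1,3)  tX=1.9705 tY=0.5590  stride 1/|dx|=3.8637 1/|dy|=1.0353
    cross y-line → (1,2), t=0.5590
    cross y-line → (1,1), t=1.5943
    cross x-line → (0,1), t=1.9705 (wall)
  → r_3 = 1.9705

ranges = [1.5115, 0.5280, 1.9705]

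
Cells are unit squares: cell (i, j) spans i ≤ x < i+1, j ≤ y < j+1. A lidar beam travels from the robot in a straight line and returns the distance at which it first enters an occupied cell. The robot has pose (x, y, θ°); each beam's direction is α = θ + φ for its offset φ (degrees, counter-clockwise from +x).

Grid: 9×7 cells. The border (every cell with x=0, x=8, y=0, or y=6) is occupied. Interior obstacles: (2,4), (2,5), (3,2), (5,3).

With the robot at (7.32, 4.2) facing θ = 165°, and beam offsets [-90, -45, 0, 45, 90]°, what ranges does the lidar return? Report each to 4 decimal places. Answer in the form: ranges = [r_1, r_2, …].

ranges = [1.8635, 2.0785, 4.4724, 1.5242, 3.3129]

beam 1: φ=-90°, α=75°
  direction (0.2588, 0.9659); cell (7,4); t to first gridline: x 2.6273, y 0.8282 (then +3.8637 / +1.0353)
    (7,5) via y @ 0.8282
    (7,6) via y @ 1.8635  # hit
  → r_1 = 1.8635
beam 2: φ=-45°, α=120°
  direction (-0.5000, 0.8660); cell (7,4); t to first gridline: x 0.6400, y 0.9238 (then +2.0000 / +1.1547)
    (6,4) via x @ 0.6400
    (6,5) via y @ 0.9238
    (6,6) via y @ 2.0785  # hit
  → r_2 = 2.0785
beam 3: φ=0°, α=165°
  direction (-0.9659, 0.2588); cell (7,4); t to first gridline: x 0.3313, y 3.0910 (then +1.0353 / +3.8637)
    (6,4) via x @ 0.3313
    (5,4) via x @ 1.3666
    (4,4) via x @ 2.4018
    (4,5) via y @ 3.0910
    (3,5) via x @ 3.4371
    (2,5) via x @ 4.4724  # hit
  → r_3 = 4.4724
beam 4: φ=45°, α=210°
  direction (-0.8660, -0.5000); cell (7,4); t to first gridline: x 0.3695, y 0.4000 (then +1.1547 / +2.0000)
    (6,4) via x @ 0.3695
    (6,3) via y @ 0.4000
    (5,3) via x @ 1.5242  # hit
  → r_4 = 1.5242
beam 5: φ=90°, α=255°
  direction (-0.2588, -0.9659); cell (7,4); t to first gridline: x 1.2364, y 0.2071 (then +3.8637 / +1.0353)
    (7,3) via y @ 0.2071
    (6,3) via x @ 1.2364
    (6,2) via y @ 1.2423
    (6,1) via y @ 2.2776
    (6,0) via y @ 3.3129  # hit
  → r_5 = 3.3129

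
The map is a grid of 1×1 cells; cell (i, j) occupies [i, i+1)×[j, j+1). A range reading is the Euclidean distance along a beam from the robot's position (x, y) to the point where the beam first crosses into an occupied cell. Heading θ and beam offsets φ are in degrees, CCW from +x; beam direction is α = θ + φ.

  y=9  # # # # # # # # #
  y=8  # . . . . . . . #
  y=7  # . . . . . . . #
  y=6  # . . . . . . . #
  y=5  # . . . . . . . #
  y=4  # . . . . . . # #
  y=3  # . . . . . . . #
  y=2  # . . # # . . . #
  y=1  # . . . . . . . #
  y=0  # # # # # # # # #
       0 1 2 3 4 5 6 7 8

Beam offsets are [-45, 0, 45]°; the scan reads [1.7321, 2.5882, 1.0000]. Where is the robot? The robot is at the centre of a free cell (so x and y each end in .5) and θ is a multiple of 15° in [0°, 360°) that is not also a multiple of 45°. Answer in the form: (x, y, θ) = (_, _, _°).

Enumerate (i+0.5, j+0.5, θ) over the 53 free cells and 16 admissible headings. For each, cast all 3 beams and compare to the given ranges.
  (3.5, 3.5, 15°): beam 1 = 1.0000 ≠ 1.7321 ✗
  (2.5, 1.5, 60°): beam 1 = 1.9319 ≠ 1.7321 ✗
  (4.5, 3.5, 15°): beam 1 = 4.0415 ≠ 1.7321 ✗
  (1.5, 1.5, 60°): beam 1 = 1.9319 ≠ 1.7321 ✗
  …
  (2.5, 3.5, 255°): r_1=1.7321, r_2=2.5882, r_3=1.0000 — all match ✓
No second candidate reproduces the full scan.

(x, y, θ) = (2.5, 3.5, 255°)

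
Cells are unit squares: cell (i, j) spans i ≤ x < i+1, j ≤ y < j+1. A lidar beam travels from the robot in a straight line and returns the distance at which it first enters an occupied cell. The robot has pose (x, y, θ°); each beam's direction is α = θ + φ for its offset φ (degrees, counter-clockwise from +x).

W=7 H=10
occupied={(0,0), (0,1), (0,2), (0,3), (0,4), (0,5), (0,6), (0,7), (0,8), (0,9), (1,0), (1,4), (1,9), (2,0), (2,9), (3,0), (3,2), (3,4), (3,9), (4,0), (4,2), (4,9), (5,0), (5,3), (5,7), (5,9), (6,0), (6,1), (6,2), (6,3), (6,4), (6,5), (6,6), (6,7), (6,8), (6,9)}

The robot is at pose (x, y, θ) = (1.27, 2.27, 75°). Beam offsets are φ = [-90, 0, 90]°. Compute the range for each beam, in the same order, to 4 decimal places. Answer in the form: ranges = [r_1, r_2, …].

beam 1: φ=-90°, α=345°
  d=(0.9659,-0.2588)  start (1,2)  tX=0.7558 tY=1.0432  stride 1/|dx|=1.0353 1/|dy|=3.8637
    cross x-line → (2,2), t=0.7558
    cross y-line → (2,1), t=1.0432
    cross x-line → (3,1), t=1.7910
    cross x-line → (4,1), t=2.8263
    cross x-line → (5,1), t=3.8616
    cross x-line → (6,1), t=4.8969 (wall)
  → r_1 = 4.8969
beam 2: φ=0°, α=75°
  d=(0.2588,0.9659)  start (1,2)  tX=2.8205 tY=0.7558  stride 1/|dx|=3.8637 1/|dy|=1.0353
    cross y-line → (1,3), t=0.7558
    cross y-line → (1,4), t=1.7910 (wall)
  → r_2 = 1.7910
beam 3: φ=90°, α=165°
  d=(-0.9659,0.2588)  start (1,2)  tX=0.2795 tY=2.8205  stride 1/|dx|=1.0353 1/|dy|=3.8637
    cross x-line → (0,2), t=0.2795 (wall)
  → r_3 = 0.2795

ranges = [4.8969, 1.7910, 0.2795]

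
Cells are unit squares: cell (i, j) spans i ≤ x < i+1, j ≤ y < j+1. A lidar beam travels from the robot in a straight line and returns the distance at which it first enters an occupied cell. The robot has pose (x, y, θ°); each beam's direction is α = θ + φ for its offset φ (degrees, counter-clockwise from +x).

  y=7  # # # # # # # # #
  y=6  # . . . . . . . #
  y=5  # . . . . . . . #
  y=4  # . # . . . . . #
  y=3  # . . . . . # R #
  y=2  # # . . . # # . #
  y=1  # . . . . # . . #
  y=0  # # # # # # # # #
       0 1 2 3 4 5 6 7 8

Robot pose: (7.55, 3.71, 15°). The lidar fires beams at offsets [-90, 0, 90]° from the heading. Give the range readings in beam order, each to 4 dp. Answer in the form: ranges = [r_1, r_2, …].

ranges = [1.7387, 0.4659, 3.4061]

beam 1: φ=-90°, α=285°
  cosα=0.2588 sinα=-0.9659 | (7,3) | tMaxX 1.7387 tMaxY 0.7350 | tΔX 3.8637 tΔY 1.0353
    t=0.7350 [y] (7,2)
    t=1.7387 [x] (8,2) — stop
  → r_1 = 1.7387
beam 2: φ=0°, α=15°
  cosα=0.9659 sinα=0.2588 | (7,3) | tMaxX 0.4659 tMaxY 1.1205 | tΔX 1.0353 tΔY 3.8637
    t=0.4659 [x] (8,3) — stop
  → r_2 = 0.4659
beam 3: φ=90°, α=105°
  cosα=-0.2588 sinα=0.9659 | (7,3) | tMaxX 2.1250 tMaxY 0.3002 | tΔX 3.8637 tΔY 1.0353
    t=0.3002 [y] (7,4)
    t=1.3355 [y] (7,5)
    t=2.1250 [x] (6,5)
    t=2.3708 [y] (6,6)
    t=3.4061 [y] (6,7) — stop
  → r_3 = 3.4061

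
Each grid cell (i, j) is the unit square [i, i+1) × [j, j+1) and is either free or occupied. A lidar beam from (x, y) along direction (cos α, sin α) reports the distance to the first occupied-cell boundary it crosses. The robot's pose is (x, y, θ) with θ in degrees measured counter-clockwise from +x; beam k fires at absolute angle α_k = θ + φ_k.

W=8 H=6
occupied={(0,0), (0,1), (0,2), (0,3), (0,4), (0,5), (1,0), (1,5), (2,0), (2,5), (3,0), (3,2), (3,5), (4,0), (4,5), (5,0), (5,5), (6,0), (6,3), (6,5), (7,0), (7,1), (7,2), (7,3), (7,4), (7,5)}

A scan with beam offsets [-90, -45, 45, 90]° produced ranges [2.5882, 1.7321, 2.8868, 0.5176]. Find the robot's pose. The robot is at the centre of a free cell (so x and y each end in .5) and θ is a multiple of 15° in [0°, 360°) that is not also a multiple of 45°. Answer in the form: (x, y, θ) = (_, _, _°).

(x, y, θ) = (4.5, 2.5, 75°)

The pose lattice has 22·16 = 352 candidates. Test each by forward raycasting.
  (6.5, 1.5, 120°): beam 1 = 0.5774 ≠ 2.5882 ✗
  (3.5, 3.5, 255°): beam 2 = 2.8868 ≠ 1.7321 ✗
  (1.5, 4.5, 60°): beam 1 = 6.3509 ≠ 2.5882 ✗
  (5.5, 3.5, 255°): beam 1 = 4.6587 ≠ 2.5882 ✗
  …
  (4.5, 2.5, 75°): r_1=2.5882, r_2=1.7321, r_3=2.8868, r_4=0.5176 — all match ✓
Only this pose fits every beam.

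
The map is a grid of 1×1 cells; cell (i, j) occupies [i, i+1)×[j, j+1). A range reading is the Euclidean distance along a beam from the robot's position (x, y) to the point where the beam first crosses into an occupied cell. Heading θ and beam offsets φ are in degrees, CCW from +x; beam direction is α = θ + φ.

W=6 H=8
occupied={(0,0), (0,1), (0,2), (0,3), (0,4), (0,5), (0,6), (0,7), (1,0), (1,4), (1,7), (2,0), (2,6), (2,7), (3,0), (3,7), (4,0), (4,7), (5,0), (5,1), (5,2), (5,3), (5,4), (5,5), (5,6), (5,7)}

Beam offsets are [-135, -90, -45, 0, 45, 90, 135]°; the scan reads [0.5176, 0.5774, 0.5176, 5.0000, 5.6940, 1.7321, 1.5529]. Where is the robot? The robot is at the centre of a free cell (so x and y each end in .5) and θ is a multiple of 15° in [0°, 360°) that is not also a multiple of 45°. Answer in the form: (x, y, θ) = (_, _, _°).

The pose lattice has 22·16 = 352 candidates. Test each by forward raycasting.
  (1.5, 3.5, 300°): beam 3 = 1.9319 ≠ 0.5176 ✗
  (2.5, 2.5, 240°): beam 1 = 1.9319 ≠ 0.5176 ✗
  (4.5, 1.5, 330°): beam 1 = 1.9319 ≠ 0.5176 ✗
  (3.5, 1.5, 75°): beam 1 = 0.5774 ≠ 0.5176 ✗
  …
  (3.5, 6.5, 240°): r_1=0.5176, r_2=0.5774, r_3=0.5176, r_4=5.0000, r_5=5.6940, r_6=1.7321, r_7=1.5529 — all match ✓
Only this pose fits every beam.

(x, y, θ) = (3.5, 6.5, 240°)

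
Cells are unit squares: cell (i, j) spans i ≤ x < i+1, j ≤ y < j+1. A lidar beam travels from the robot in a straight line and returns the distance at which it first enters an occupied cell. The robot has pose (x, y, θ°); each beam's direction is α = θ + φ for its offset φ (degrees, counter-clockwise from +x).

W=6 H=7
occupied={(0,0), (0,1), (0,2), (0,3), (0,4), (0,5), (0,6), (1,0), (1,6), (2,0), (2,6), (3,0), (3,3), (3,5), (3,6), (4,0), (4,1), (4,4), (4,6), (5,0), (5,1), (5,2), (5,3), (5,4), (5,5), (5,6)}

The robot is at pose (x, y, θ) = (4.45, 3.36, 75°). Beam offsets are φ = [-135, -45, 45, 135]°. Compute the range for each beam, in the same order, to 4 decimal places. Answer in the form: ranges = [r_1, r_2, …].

ranges = [1.1000, 0.6351, 0.7390, 0.5196]

beam 1: φ=-135°, α=300°
  direction (0.5000, -0.8660); cell (4,3); t to first gridline: x 1.1000, y 0.4157 (then +2.0000 / +1.1547)
    (4,2) via y @ 0.4157
    (5,2) via x @ 1.1000  # hit
  → r_1 = 1.1000
beam 2: φ=-45°, α=30°
  direction (0.8660, 0.5000); cell (4,3); t to first gridline: x 0.6351, y 1.2800 (then +1.1547 / +2.0000)
    (5,3) via x @ 0.6351  # hit
  → r_2 = 0.6351
beam 3: φ=45°, α=120°
  direction (-0.5000, 0.8660); cell (4,3); t to first gridline: x 0.9000, y 0.7390 (then +2.0000 / +1.1547)
    (4,4) via y @ 0.7390  # hit
  → r_3 = 0.7390
beam 4: φ=135°, α=210°
  direction (-0.8660, -0.5000); cell (4,3); t to first gridline: x 0.5196, y 0.7200 (then +1.1547 / +2.0000)
    (3,3) via x @ 0.5196  # hit
  → r_4 = 0.5196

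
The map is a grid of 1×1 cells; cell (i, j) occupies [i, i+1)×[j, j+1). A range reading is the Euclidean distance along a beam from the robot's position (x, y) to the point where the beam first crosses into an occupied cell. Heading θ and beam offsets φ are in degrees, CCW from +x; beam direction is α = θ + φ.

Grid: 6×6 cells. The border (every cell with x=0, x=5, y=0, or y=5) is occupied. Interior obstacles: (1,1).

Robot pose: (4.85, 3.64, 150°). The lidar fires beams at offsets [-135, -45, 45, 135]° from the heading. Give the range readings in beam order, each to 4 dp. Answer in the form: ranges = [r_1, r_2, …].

beam 1: φ=-135°, α=15°
  dir = (cos 15°, sin 15°) = (0.9659, 0.2588); from cell (4,3)
  next x-line at t=0.1553, next y-line at t=1.3909; Δt_x=1.0353, Δt_y=3.8637
    x: enter (5,3) at t=0.1553 ← occupied
  → r_1 = 0.1553
beam 2: φ=-45°, α=105°
  dir = (cos 105°, sin 105°) = (-0.2588, 0.9659); from cell (4,3)
  next x-line at t=3.2841, next y-line at t=0.3727; Δt_x=3.8637, Δt_y=1.0353
    y: enter (4,4) at t=0.3727
    y: enter (4,5) at t=1.4080 ← occupied
  → r_2 = 1.4080
beam 3: φ=45°, α=195°
  dir = (cos 195°, sin 195°) = (-0.9659, -0.2588); from cell (4,3)
  next x-line at t=0.8800, next y-line at t=2.4728; Δt_x=1.0353, Δt_y=3.8637
    x: enter (3,3) at t=0.8800
    x: enter (2,3) at t=1.9153
    y: enter (2,2) at t=2.4728
    x: enter (1,2) at t=2.9505
    x: enter (0,2) at t=3.9858 ← occupied
  → r_3 = 3.9858
beam 4: φ=135°, α=285°
  dir = (cos 285°, sin 285°) = (0.2588, -0.9659); from cell (4,3)
  next x-line at t=0.5796, next y-line at t=0.6626; Δt_x=3.8637, Δt_y=1.0353
    x: enter (5,3) at t=0.5796 ← occupied
  → r_4 = 0.5796

ranges = [0.1553, 1.4080, 3.9858, 0.5796]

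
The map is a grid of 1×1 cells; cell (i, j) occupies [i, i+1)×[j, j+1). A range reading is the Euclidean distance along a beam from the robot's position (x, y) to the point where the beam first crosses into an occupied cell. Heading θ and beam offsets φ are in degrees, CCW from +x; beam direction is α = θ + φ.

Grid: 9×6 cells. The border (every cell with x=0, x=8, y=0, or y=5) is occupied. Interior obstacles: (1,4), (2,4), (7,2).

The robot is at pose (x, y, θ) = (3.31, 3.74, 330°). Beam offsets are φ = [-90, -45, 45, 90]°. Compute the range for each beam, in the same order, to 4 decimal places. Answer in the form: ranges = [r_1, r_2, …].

beam 1: φ=-90°, α=240°
  dir = (cos 240°, sin 240°) = (-0.5000, -0.8660); from cell (3,3)
  next x-line at t=0.6200, next y-line at t=0.8545; Δt_x=2.0000, Δt_y=1.1547
    x: enter (2,3) at t=0.6200
    y: enter (2,2) at t=0.8545
    y: enter (2,1) at t=2.0092
    x: enter (1,1) at t=2.6200
    y: enter (1,0) at t=3.1639 ← occupied
  → r_1 = 3.1639
beam 2: φ=-45°, α=285°
  dir = (cos 285°, sin 285°) = (0.2588, -0.9659); from cell (3,3)
  next x-line at t=2.6660, next y-line at t=0.7661; Δt_x=3.8637, Δt_y=1.0353
    y: enter (3,2) at t=0.7661
    y: enter (3,1) at t=1.8014
    x: enter (4,1) at t=2.6660
    y: enter (4,0) at t=2.8367 ← occupied
  → r_2 = 2.8367
beam 3: φ=45°, α=15°
  dir = (cos 15°, sin 15°) = (0.9659, 0.2588); from cell (3,3)
  next x-line at t=0.7143, next y-line at t=1.0046; Δt_x=1.0353, Δt_y=3.8637
    x: enter (4,3) at t=0.7143
    y: enter (4,4) at t=1.0046
    x: enter (5,4) at t=1.7496
    x: enter (6,4) at t=2.7849
    x: enter (7,4) at t=3.8202
    x: enter (8,4) at t=4.8554 ← occupied
  → r_3 = 4.8554
beam 4: φ=90°, α=60°
  dir = (cos 60°, sin 60°) = (0.5000, 0.8660); from cell (3,3)
  next x-line at t=1.3800, next y-line at t=0.3002; Δt_x=2.0000, Δt_y=1.1547
    y: enter (3,4) at t=0.3002
    x: enter (4,4) at t=1.3800
    y: enter (4,5) at t=1.4549 ← occupied
  → r_4 = 1.4549

ranges = [3.1639, 2.8367, 4.8554, 1.4549]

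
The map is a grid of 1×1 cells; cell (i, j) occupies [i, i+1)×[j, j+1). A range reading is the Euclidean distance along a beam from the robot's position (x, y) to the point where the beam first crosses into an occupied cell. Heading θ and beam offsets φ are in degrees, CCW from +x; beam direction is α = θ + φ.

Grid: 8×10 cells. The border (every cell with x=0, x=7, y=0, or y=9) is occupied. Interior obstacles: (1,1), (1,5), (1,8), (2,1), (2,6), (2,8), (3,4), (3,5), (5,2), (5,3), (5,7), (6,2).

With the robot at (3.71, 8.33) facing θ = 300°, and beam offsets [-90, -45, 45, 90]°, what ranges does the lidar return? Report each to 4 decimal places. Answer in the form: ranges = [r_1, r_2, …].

ranges = [3.1292, 2.4122, 1.3355, 1.3400]

beam 1: φ=-90°, α=210°
  dir = (cos 210°, sin 210°) = (-0.8660, -0.5000); from cell (3,8)
  next x-line at t=0.8198, next y-line at t=0.6600; Δt_x=1.1547, Δt_y=2.0000
    y: enter (3,7) at t=0.6600
    x: enter (2,7) at t=0.8198
    x: enter (1,7) at t=1.9745
    y: enter (1,6) at t=2.6600
    x: enter (0,6) at t=3.1292 ← occupied
  → r_1 = 3.1292
beam 2: φ=-45°, α=255°
  dir = (cos 255°, sin 255°) = (-0.2588, -0.9659); from cell (3,8)
  next x-line at t=2.7432, next y-line at t=0.3416; Δt_x=3.8637, Δt_y=1.0353
    y: enter (3,7) at t=0.3416
    y: enter (3,6) at t=1.3769
    y: enter (3,5) at t=2.4122 ← occupied
  → r_2 = 2.4122
beam 3: φ=45°, α=345°
  dir = (cos 345°, sin 345°) = (0.9659, -0.2588); from cell (3,8)
  next x-line at t=0.3002, next y-line at t=1.2750; Δt_x=1.0353, Δt_y=3.8637
    x: enter (4,8) at t=0.3002
    y: enter (4,7) at t=1.2750
    x: enter (5,7) at t=1.3355 ← occupied
  → r_3 = 1.3355
beam 4: φ=90°, α=30°
  dir = (cos 30°, sin 30°) = (0.8660, 0.5000); from cell (3,8)
  next x-line at t=0.3349, next y-line at t=1.3400; Δt_x=1.1547, Δt_y=2.0000
    x: enter (4,8) at t=0.3349
    y: enter (4,9) at t=1.3400 ← occupied
  → r_4 = 1.3400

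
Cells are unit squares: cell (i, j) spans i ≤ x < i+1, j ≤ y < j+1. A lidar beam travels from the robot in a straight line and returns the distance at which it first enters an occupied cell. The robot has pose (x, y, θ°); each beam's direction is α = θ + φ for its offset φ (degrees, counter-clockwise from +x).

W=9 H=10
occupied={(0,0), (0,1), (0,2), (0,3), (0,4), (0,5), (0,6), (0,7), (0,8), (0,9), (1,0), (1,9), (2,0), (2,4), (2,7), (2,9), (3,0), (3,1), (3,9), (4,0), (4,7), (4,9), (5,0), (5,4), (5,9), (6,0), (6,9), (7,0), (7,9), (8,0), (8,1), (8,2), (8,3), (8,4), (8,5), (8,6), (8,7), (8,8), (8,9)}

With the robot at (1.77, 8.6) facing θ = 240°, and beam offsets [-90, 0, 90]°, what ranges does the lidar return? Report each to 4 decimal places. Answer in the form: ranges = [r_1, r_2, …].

ranges = [0.8000, 1.5400, 1.2000]

beam 1: φ=-90°, α=150°
  d=(-0.8660,0.5000)  start (1,8)  tX=0.8891 tY=0.8000  stride 1/|dx|=1.1547 1/|dy|=2.0000
    cross y-line → (1,9), t=0.8000 (wall)
  → r_1 = 0.8000
beam 2: φ=0°, α=240°
  d=(-0.5000,-0.8660)  start (1,8)  tX=1.5400 tY=0.6928  stride 1/|dx|=2.0000 1/|dy|=1.1547
    cross y-line → (1,7), t=0.6928
    cross x-line → (0,7), t=1.5400 (wall)
  → r_2 = 1.5400
beam 3: φ=90°, α=330°
  d=(0.8660,-0.5000)  start (1,8)  tX=0.2656 tY=1.2000  stride 1/|dx|=1.1547 1/|dy|=2.0000
    cross x-line → (2,8), t=0.2656
    cross y-line → (2,7), t=1.2000 (wall)
  → r_3 = 1.2000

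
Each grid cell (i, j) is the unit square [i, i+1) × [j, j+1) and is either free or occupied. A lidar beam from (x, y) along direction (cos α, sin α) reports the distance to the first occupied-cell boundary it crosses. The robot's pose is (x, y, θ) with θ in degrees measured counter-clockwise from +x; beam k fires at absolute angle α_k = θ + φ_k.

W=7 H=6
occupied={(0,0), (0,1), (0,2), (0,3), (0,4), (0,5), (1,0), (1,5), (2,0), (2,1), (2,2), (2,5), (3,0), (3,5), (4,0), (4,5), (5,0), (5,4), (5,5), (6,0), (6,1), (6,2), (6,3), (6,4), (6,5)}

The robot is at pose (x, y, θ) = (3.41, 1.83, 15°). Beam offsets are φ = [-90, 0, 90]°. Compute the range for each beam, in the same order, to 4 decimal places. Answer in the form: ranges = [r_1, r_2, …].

beam 1: φ=-90°, α=285°
  dir = (cos 285°, sin 285°) = (0.2588, -0.9659); from cell (3,1)
  next x-line at t=2.2796, next y-line at t=0.8593; Δt_x=3.8637, Δt_y=1.0353
    y: enter (3,0) at t=0.8593 ← occupied
  → r_1 = 0.8593
beam 2: φ=0°, α=15°
  dir = (cos 15°, sin 15°) = (0.9659, 0.2588); from cell (3,1)
  next x-line at t=0.6108, next y-line at t=0.6568; Δt_x=1.0353, Δt_y=3.8637
    x: enter (4,1) at t=0.6108
    y: enter (4,2) at t=0.6568
    x: enter (5,2) at t=1.6461
    x: enter (6,2) at t=2.6814 ← occupied
  → r_2 = 2.6814
beam 3: φ=90°, α=105°
  dir = (cos 105°, sin 105°) = (-0.2588, 0.9659); from cell (3,1)
  next x-line at t=1.5841, next y-line at t=0.1760; Δt_x=3.8637, Δt_y=1.0353
    y: enter (3,2) at t=0.1760
    y: enter (3,3) at t=1.2113
    x: enter (2,3) at t=1.5841
    y: enter (2,4) at t=2.2465
    y: enter (2,5) at t=3.2818 ← occupied
  → r_3 = 3.2818

ranges = [0.8593, 2.6814, 3.2818]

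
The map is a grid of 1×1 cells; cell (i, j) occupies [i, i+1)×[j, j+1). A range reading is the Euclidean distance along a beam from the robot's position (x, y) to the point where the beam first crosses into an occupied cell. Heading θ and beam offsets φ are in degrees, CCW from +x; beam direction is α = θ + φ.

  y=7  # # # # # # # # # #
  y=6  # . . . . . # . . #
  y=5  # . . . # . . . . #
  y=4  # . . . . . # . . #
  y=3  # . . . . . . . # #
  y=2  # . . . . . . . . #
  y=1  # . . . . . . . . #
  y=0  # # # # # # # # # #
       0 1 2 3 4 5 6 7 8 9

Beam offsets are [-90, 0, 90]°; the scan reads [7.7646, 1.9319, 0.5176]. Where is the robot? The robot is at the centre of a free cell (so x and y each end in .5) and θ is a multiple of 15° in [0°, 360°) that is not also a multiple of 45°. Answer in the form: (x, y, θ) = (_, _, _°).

(x, y, θ) = (1.5, 2.5, 105°)

The pose lattice has 44·16 = 704 candidates. Test each by forward raycasting.
  (5.5, 3.5, 165°): beam 1 = 2.5882 ≠ 7.7646 ✗
  (7.5, 6.5, 120°): beam 1 = 1.0000 ≠ 7.7646 ✗
  (3.5, 3.5, 60°): beam 1 = 5.0000 ≠ 7.7646 ✗
  (1.5, 3.5, 105°): beam 1 = 4.6587 ≠ 7.7646 ✗
  …
  (1.5, 2.5, 105°): r_1=7.7646, r_2=1.9319, r_3=0.5176 — all match ✓
Only this pose fits every beam.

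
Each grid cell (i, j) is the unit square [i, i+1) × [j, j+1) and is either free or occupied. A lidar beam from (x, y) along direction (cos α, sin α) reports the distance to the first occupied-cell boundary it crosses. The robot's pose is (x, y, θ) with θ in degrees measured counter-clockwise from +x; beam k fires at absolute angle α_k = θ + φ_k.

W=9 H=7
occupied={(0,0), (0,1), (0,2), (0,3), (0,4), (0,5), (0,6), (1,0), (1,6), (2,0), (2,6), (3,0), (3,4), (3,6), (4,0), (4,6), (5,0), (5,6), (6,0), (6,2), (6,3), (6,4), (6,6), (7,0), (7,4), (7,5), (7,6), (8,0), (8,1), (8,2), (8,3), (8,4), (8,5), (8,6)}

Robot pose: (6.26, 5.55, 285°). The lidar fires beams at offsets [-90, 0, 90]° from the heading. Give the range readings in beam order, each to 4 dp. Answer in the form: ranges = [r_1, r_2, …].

ranges = [2.3397, 0.5694, 0.7661]

beam 1: φ=-90°, α=195°
  direction (-0.9659, -0.2588); cell (6,5); t to first gridline: x 0.2692, y 2.1250 (then +1.0353 / +3.8637)
    (5,5) via x @ 0.2692
    (4,5) via x @ 1.3044
    (4,4) via y @ 2.1250
    (3,4) via x @ 2.3397  # hit
  → r_1 = 2.3397
beam 2: φ=0°, α=285°
  direction (0.2588, -0.9659); cell (6,5); t to first gridline: x 2.8591, y 0.5694 (then +3.8637 / +1.0353)
    (6,4) via y @ 0.5694  # hit
  → r_2 = 0.5694
beam 3: φ=90°, α=15°
  direction (0.9659, 0.2588); cell (6,5); t to first gridline: x 0.7661, y 1.7387 (then +1.0353 / +3.8637)
    (7,5) via x @ 0.7661  # hit
  → r_3 = 0.7661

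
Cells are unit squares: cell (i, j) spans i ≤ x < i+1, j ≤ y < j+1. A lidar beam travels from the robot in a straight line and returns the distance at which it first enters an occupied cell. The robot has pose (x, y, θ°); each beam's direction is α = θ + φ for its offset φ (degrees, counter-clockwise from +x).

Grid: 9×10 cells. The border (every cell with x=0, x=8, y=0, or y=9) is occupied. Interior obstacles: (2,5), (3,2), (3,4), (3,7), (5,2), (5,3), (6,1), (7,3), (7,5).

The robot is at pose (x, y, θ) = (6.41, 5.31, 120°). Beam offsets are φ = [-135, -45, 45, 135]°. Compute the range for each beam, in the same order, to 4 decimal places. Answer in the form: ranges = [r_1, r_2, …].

ranges = [0.6108, 3.8202, 5.6008, 1.5841]

beam 1: φ=-135°, α=345°
  dir = (cos 345°, sin 345°) = (0.9659, -0.2588); from cell (6,5)
  next x-line at t=0.6108, next y-line at t=1.1977; Δt_x=1.0353, Δt_y=3.8637
    x: enter (7,5) at t=0.6108 ← occupied
  → r_1 = 0.6108
beam 2: φ=-45°, α=75°
  dir = (cos 75°, sin 75°) = (0.2588, 0.9659); from cell (6,5)
  next x-line at t=2.2796, next y-line at t=0.7143; Δt_x=3.8637, Δt_y=1.0353
    y: enter (6,6) at t=0.7143
    y: enter (6,7) at t=1.7496
    x: enter (7,7) at t=2.2796
    y: enter (7,8) at t=2.7849
    y: enter (7,9) at t=3.8202 ← occupied
  → r_2 = 3.8202
beam 3: φ=45°, α=165°
  dir = (cos 165°, sin 165°) = (-0.9659, 0.2588); from cell (6,5)
  next x-line at t=0.4245, next y-line at t=2.6660; Δt_x=1.0353, Δt_y=3.8637
    x: enter (5,5) at t=0.4245
    x: enter (4,5) at t=1.4597
    x: enter (3,5) at t=2.4950
    y: enter (3,6) at t=2.6660
    x: enter (2,6) at t=3.5303
    x: enter (1,6) at t=4.5656
    x: enter (0,6) at t=5.6008 ← occupied
  → r_3 = 5.6008
beam 4: φ=135°, α=255°
  dir = (cos 255°, sin 255°) = (-0.2588, -0.9659); from cell (6,5)
  next x-line at t=1.5841, next y-line at t=0.3209; Δt_x=3.8637, Δt_y=1.0353
    y: enter (6,4) at t=0.3209
    y: enter (6,3) at t=1.3562
    x: enter (5,3) at t=1.5841 ← occupied
  → r_4 = 1.5841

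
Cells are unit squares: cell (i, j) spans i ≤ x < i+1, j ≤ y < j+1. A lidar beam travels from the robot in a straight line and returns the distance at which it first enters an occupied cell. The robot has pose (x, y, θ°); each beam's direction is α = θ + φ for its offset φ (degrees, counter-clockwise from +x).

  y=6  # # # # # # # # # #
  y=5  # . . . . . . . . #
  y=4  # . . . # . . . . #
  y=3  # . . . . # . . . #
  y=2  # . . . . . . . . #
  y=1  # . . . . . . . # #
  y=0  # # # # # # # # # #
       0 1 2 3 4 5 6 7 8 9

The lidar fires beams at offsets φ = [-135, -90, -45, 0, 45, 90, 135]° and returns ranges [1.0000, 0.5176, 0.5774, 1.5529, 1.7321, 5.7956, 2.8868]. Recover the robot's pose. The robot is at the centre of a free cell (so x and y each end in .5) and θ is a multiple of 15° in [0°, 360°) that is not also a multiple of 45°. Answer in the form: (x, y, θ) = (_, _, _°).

The pose lattice has 37·16 = 592 candidates. Test each by forward raycasting.
  (1.5, 4.5, 120°): beam 1 = 3.6235 ≠ 1.0000 ✗
  (8.5, 2.5, 105°): beam 1 = 0.5774 ≠ 1.0000 ✗
  (3.5, 5.5, 30°): beam 1 = 4.6587 ≠ 1.0000 ✗
  …
  (8.5, 4.5, 75°): r_1=1.0000, r_2=0.5176, r_3=0.5774, r_4=1.5529, r_5=1.7321, r_6=5.7956, r_7=2.8868 — all match ✓
No second candidate reproduces the full scan.

(x, y, θ) = (8.5, 4.5, 75°)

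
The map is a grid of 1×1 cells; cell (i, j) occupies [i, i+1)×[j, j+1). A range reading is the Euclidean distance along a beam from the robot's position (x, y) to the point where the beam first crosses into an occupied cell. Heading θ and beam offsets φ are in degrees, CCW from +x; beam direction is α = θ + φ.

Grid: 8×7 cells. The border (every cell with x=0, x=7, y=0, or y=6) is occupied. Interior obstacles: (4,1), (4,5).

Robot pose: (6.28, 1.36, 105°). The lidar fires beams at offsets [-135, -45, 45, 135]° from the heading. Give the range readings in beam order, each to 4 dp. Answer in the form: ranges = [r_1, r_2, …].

ranges = [0.7200, 1.4400, 6.0968, 0.4157]

beam 1: φ=-135°, α=330°
  dir = (cos 330°, sin 330°) = (0.8660, -0.5000); from cell (6,1)
  next x-line at t=0.8314, next y-line at t=0.7200; Δt_x=1.1547, Δt_y=2.0000
    y: enter (6,0) at t=0.7200 ← occupied
  → r_1 = 0.7200
beam 2: φ=-45°, α=60°
  dir = (cos 60°, sin 60°) = (0.5000, 0.8660); from cell (6,1)
  next x-line at t=1.4400, next y-line at t=0.7390; Δt_x=2.0000, Δt_y=1.1547
    y: enter (6,2) at t=0.7390
    x: enter (7,2) at t=1.4400 ← occupied
  → r_2 = 1.4400
beam 3: φ=45°, α=150°
  dir = (cos 150°, sin 150°) = (-0.8660, 0.5000); from cell (6,1)
  next x-line at t=0.3233, next y-line at t=1.2800; Δt_x=1.1547, Δt_y=2.0000
    x: enter (5,1) at t=0.3233
    y: enter (5,2) at t=1.2800
    x: enter (4,2) at t=1.4780
    x: enter (3,2) at t=2.6327
    y: enter (3,3) at t=3.2800
    x: enter (2,3) at t=3.7874
    x: enter (1,3) at t=4.9421
    y: enter (1,4) at t=5.2800
    x: enter (0,4) at t=6.0968 ← occupied
  → r_3 = 6.0968
beam 4: φ=135°, α=240°
  dir = (cos 240°, sin 240°) = (-0.5000, -0.8660); from cell (6,1)
  next x-line at t=0.5600, next y-line at t=0.4157; Δt_x=2.0000, Δt_y=1.1547
    y: enter (6,0) at t=0.4157 ← occupied
  → r_4 = 0.4157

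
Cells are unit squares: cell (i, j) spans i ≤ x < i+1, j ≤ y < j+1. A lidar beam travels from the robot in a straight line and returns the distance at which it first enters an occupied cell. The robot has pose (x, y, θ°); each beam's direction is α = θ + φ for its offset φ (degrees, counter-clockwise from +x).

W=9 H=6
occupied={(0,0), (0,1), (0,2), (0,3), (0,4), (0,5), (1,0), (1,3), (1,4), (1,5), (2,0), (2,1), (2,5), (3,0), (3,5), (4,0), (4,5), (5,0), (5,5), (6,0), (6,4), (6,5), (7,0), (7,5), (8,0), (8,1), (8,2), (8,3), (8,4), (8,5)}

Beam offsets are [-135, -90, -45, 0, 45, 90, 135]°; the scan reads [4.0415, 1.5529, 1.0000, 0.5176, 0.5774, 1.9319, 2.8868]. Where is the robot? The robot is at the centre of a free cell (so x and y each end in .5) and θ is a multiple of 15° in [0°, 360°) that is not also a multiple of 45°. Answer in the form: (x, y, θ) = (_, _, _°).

(x, y, θ) = (4.5, 4.5, 75°)

Enumerate (i+0.5, j+0.5, θ) over the 24 free cells and 16 admissible headings. For each, cast all 7 beams and compare to the given ranges.
  (3.5, 1.5, 75°): beam 1 = 0.5774 ≠ 4.0415 ✗
  (2.5, 2.5, 240°): beam 1 = 1.9319 ≠ 4.0415 ✗
  (7.5, 1.5, 15°): beam 1 = 0.5774 ≠ 4.0415 ✗
  (7.5, 3.5, 345°): beam 1 = 5.0000 ≠ 4.0415 ✗
  (6.5, 2.5, 240°): beam 1 = 1.5529 ≠ 4.0415 ✗
  …
  (4.5, 4.5, 75°): r_1=4.0415, r_2=1.5529, r_3=1.0000, r_4=0.5176, r_5=0.5774, r_6=1.9319, r_7=2.8868 — all match ✓
No second candidate reproduces the full scan.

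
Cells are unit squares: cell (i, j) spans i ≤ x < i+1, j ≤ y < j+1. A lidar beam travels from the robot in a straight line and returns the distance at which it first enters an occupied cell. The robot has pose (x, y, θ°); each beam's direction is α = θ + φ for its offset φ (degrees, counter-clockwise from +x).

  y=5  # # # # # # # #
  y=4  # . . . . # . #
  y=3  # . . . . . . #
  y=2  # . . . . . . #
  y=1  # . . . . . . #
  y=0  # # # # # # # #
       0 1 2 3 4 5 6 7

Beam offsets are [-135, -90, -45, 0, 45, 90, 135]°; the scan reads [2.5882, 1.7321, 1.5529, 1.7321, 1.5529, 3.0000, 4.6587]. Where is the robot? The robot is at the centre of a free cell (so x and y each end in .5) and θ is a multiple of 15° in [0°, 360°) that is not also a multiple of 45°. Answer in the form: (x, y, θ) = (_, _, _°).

The pose lattice has 23·16 = 368 candidates. Test each by forward raycasting.
  (4.5, 3.5, 330°): beam 1 = 3.6235 ≠ 2.5882 ✗
  (1.5, 1.5, 105°): beam 1 = 1.0000 ≠ 2.5882 ✗
  (4.5, 1.5, 210°): beam 2 = 4.0415 ≠ 1.7321 ✗
  (4.5, 2.5, 165°): beam 1 = 2.8868 ≠ 2.5882 ✗
  (3.5, 3.5, 195°): beam 1 = 1.7321 ≠ 2.5882 ✗
  …
  (2.5, 2.5, 240°): r_1=2.5882, r_2=1.7321, r_3=1.5529, r_4=1.7321, r_5=1.5529, r_6=3.0000, r_7=4.6587 — all match ✓
No second candidate reproduces the full scan.

(x, y, θ) = (2.5, 2.5, 240°)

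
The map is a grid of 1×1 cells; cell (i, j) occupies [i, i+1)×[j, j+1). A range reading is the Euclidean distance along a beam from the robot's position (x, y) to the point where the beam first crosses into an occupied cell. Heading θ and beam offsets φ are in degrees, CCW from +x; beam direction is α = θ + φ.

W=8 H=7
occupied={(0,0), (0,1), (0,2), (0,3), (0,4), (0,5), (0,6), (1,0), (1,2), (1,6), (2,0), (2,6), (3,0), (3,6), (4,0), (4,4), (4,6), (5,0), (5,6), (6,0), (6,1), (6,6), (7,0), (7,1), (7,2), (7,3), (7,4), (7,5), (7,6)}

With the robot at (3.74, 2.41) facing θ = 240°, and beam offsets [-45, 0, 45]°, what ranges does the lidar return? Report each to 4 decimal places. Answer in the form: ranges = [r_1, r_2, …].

beam 1: φ=-45°, α=195°
  dir = (cos 195°, sin 195°) = (-0.9659, -0.2588); from cell (3,2)
  next x-line at t=0.7661, next y-line at t=1.5841; Δt_x=1.0353, Δt_y=3.8637
    x: enter (2,2) at t=0.7661
    y: enter (2,1) at t=1.5841
    x: enter (1,1) at t=1.8014
    x: enter (0,1) at t=2.8367 ← occupied
  → r_1 = 2.8367
beam 2: φ=0°, α=240°
  dir = (cos 240°, sin 240°) = (-0.5000, -0.8660); from cell (3,2)
  next x-line at t=1.4800, next y-line at t=0.4734; Δt_x=2.0000, Δt_y=1.1547
    y: enter (3,1) at t=0.4734
    x: enter (2,1) at t=1.4800
    y: enter (2,0) at t=1.6281 ← occupied
  → r_2 = 1.6281
beam 3: φ=45°, α=285°
  dir = (cos 285°, sin 285°) = (0.2588, -0.9659); from cell (3,2)
  next x-line at t=1.0046, next y-line at t=0.4245; Δt_x=3.8637, Δt_y=1.0353
    y: enter (3,1) at t=0.4245
    x: enter (4,1) at t=1.0046
    y: enter (4,0) at t=1.4597 ← occupied
  → r_3 = 1.4597

ranges = [2.8367, 1.6281, 1.4597]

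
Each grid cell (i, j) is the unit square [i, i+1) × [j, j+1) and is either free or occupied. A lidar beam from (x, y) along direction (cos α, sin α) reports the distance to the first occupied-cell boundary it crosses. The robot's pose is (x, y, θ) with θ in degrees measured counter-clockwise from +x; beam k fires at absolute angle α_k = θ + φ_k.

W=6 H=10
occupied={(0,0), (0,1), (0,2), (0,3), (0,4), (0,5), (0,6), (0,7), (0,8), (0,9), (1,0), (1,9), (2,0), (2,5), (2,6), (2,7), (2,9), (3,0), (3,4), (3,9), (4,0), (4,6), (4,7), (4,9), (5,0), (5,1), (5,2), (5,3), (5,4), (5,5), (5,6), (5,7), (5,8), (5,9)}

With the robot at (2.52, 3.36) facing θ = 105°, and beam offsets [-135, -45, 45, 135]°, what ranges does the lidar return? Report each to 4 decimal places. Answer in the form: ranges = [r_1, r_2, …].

ranges = [2.8637, 0.9600, 1.7551, 2.7251]

beam 1: φ=-135°, α=330°
  d=(0.8660,-0.5000)  start (2,3)  tX=0.5543 tY=0.7200  stride 1/|dx|=1.1547 1/|dy|=2.0000
    cross x-line → (3,3), t=0.5543
    cross y-line → (3,2), t=0.7200
    cross x-line → (4,2), t=1.7090
    cross y-line → (4,1), t=2.7200
    cross x-line → (5,1), t=2.8637 (wall)
  → r_1 = 2.8637
beam 2: φ=-45°, α=60°
  d=(0.5000,0.8660)  start (2,3)  tX=0.9600 tY=0.7390  stride 1/|dx|=2.0000 1/|dy|=1.1547
    cross y-line → (2,4), t=0.7390
    cross x-line → (3,4), t=0.9600 (wall)
  → r_2 = 0.9600
beam 3: φ=45°, α=150°
  d=(-0.8660,0.5000)  start (2,3)  tX=0.6004 tY=1.2800  stride 1/|dx|=1.1547 1/|dy|=2.0000
    cross x-line → (1,3), t=0.6004
    cross y-line → (1,4), t=1.2800
    cross x-line → (0,4), t=1.7551 (wall)
  → r_3 = 1.7551
beam 4: φ=135°, α=240°
  d=(-0.5000,-0.8660)  start (2,3)  tX=1.0400 tY=0.4157  stride 1/|dx|=2.0000 1/|dy|=1.1547
    cross y-line → (2,2), t=0.4157
    cross x-line → (1,2), t=1.0400
    cross y-line → (1,1), t=1.5704
    cross y-line → (1,0), t=2.7251 (wall)
  → r_4 = 2.7251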